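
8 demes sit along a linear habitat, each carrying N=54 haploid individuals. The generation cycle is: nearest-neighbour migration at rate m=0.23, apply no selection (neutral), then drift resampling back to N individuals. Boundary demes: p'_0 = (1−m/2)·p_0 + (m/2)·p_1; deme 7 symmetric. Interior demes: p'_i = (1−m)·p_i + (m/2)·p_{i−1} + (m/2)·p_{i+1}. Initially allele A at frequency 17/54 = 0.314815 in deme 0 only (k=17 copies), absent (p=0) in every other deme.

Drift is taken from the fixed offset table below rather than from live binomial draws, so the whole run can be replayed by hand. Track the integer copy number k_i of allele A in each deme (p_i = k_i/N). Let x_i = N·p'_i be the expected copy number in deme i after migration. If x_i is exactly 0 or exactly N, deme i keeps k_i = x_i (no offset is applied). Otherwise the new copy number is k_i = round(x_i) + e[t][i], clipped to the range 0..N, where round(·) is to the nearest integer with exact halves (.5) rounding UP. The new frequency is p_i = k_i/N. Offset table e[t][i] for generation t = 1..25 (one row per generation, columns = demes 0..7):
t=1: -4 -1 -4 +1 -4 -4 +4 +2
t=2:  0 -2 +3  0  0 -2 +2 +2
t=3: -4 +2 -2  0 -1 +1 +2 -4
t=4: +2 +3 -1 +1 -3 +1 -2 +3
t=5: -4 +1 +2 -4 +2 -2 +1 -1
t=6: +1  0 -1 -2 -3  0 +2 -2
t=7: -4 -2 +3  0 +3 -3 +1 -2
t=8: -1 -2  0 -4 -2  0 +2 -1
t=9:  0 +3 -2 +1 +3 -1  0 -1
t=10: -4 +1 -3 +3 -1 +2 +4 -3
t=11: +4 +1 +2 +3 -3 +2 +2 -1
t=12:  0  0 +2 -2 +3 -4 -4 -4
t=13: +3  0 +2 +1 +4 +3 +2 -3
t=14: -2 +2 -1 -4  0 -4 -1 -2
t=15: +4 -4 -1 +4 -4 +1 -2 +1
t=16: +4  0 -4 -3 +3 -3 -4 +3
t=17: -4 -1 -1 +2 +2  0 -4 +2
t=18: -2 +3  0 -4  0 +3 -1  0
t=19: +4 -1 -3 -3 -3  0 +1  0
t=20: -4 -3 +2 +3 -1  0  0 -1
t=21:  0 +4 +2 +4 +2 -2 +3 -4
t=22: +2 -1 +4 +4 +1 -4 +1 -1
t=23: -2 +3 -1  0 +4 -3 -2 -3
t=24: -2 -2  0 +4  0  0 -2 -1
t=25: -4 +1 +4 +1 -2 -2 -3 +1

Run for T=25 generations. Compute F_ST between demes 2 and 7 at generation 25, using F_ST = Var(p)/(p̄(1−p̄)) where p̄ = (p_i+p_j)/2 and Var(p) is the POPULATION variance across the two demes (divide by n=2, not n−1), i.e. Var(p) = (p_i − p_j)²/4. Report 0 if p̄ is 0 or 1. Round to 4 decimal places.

t=0: k=[17 0 0 0 0 0 0 0]
t=1: x=[15.0450 1.9550 0.0000 0.0000 0.0000 0.0000 0.0000 0.0000] k=[11 1 0 0 0 0 0 0]
t=2: x=[9.8500 2.0350 0.1150 0.0000 0.0000 0.0000 0.0000 0.0000] k=[10 0 3 0 0 0 0 0]
t=3: x=[8.8500 1.4950 2.3100 0.3450 0.0000 0.0000 0.0000 0.0000] k=[5 3 0 0 0 0 0 0]
t=4: x=[4.7700 2.8850 0.3450 0.0000 0.0000 0.0000 0.0000 0.0000] k=[7 6 0 0 0 0 0 0]
t=5: x=[6.8850 5.4250 0.6900 0.0000 0.0000 0.0000 0.0000 0.0000] k=[3 6 3 0 0 0 0 0]
t=6: x=[3.3450 5.3100 3.0000 0.3450 0.0000 0.0000 0.0000 0.0000] k=[4 5 2 0 0 0 0 0]
t=7: x=[4.1150 4.5400 2.1150 0.2300 0.0000 0.0000 0.0000 0.0000] k=[0 3 5 0 0 0 0 0]
t=8: x=[0.3450 2.8850 4.1950 0.5750 0.0000 0.0000 0.0000 0.0000] k=[0 1 4 0 0 0 0 0]
t=9: x=[0.1150 1.2300 3.1950 0.4600 0.0000 0.0000 0.0000 0.0000] k=[0 4 1 1 0 0 0 0]
t=10: x=[0.4600 3.1950 1.3450 0.8850 0.1150 0.0000 0.0000 0.0000] k=[0 4 0 4 0 0 0 0]
t=11: x=[0.4600 3.0800 0.9200 3.0800 0.4600 0.0000 0.0000 0.0000] k=[4 4 3 6 0 0 0 0]
t=12: x=[4.0000 3.8850 3.4600 4.9650 0.6900 0.0000 0.0000 0.0000] k=[4 4 5 3 4 0 0 0]
t=13: x=[4.0000 4.1150 4.6550 3.3450 3.4250 0.4600 0.0000 0.0000] k=[7 4 7 4 7 3 0 0]
t=14: x=[6.6550 4.6900 6.3100 4.6900 6.1950 3.1150 0.3450 0.0000] k=[5 7 5 1 6 0 0 0]
t=15: x=[5.2300 6.5400 4.7700 2.0350 4.7350 0.6900 0.0000 0.0000] k=[9 3 4 6 1 2 0 0]
t=16: x=[8.3100 3.8050 4.1150 5.1950 1.6900 1.6550 0.2300 0.0000] k=[12 4 0 2 5 0 0 0]
t=17: x=[11.0800 4.4600 0.6900 2.1150 4.0800 0.5750 0.0000 0.0000] k=[7 3 0 4 6 1 0 0]
t=18: x=[6.5400 3.1150 0.8050 3.7700 5.1950 1.4600 0.1150 0.0000] k=[5 6 1 0 5 4 0 0]
t=19: x=[5.1150 5.3100 1.4600 0.6900 4.3100 3.6550 0.4600 0.0000] k=[9 4 0 0 1 4 1 0]
t=20: x=[8.4250 4.1150 0.4600 0.1150 1.2300 3.3100 1.2300 0.1150] k=[4 1 2 3 0 3 1 0]
t=21: x=[3.6550 1.4600 2.0000 2.5400 0.6900 2.4250 1.1150 0.1150] k=[4 5 4 7 3 0 4 0]
t=22: x=[4.1150 4.7700 4.4600 6.1950 3.1150 0.8050 3.0800 0.4600] k=[6 4 8 10 4 0 4 0]
t=23: x=[5.7700 4.6900 7.7700 9.0800 4.2300 0.9200 3.0800 0.4600] k=[4 8 7 9 8 0 1 0]
t=24: x=[4.4600 7.4250 7.3450 8.6550 7.1950 1.0350 0.7700 0.1150] k=[2 5 7 13 7 1 0 0]
t=25: x=[2.3450 4.8850 7.4600 11.6200 7.0000 1.5750 0.1150 0.0000] k=[0 6 11 13 5 0 0 0]

0.1134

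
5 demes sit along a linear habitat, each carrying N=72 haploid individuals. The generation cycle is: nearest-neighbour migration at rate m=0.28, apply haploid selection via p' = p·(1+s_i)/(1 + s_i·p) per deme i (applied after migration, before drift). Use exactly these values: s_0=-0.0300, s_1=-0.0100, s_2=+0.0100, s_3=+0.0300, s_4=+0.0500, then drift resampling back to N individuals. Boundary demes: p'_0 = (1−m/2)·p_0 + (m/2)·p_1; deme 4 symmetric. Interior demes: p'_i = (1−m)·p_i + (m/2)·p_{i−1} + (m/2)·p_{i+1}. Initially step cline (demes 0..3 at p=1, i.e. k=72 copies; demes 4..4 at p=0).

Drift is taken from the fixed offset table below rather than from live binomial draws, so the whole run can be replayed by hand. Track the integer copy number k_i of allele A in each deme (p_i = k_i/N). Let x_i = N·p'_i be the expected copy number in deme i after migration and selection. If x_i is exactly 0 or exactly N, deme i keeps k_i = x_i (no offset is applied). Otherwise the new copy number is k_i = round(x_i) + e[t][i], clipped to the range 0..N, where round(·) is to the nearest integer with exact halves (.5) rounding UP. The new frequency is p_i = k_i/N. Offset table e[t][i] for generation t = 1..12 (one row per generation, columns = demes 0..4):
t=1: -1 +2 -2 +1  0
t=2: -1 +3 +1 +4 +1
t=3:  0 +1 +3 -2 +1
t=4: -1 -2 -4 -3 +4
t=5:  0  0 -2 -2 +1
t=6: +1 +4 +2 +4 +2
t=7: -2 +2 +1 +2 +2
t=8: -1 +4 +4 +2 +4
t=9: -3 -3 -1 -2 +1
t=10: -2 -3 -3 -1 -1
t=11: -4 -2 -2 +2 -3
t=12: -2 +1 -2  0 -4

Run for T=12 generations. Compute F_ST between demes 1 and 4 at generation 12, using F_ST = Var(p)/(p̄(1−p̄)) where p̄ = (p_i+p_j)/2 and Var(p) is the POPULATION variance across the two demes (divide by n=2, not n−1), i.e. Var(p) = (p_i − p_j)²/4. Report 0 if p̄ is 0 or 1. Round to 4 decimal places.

0.0535

t=0: k=[72 72 72 72 0]
t=1: x=[72.0000 72.0000 72.0000 62.1735 10.5104] k=[72 72 72 63 11]
t=2: x=[72.0000 72.0000 70.7523 57.3283 18.9534] k=[72 72 72 61 20]
t=3: x=[72.0000 72.0000 70.4749 57.1514 26.5524] k=[72 72 72 55 28]
t=4: x=[72.0000 72.0000 69.6428 54.0020 32.6485] k=[72 72 66 51 37]
t=5: x=[72.0000 71.1516 64.8047 51.5752 39.8304] k=[72 71 63 50 41]
t=6: x=[71.8557 70.0006 62.3832 51.0024 43.1079] k=[72 72 64 55 45]
t=7: x=[72.0000 70.8689 63.9316 55.2430 47.1991] k=[72 72 65 57 49]
t=8: x=[72.0000 71.0102 64.9237 57.3480 50.8559] k=[72 72 69 59 55]
t=9: x=[72.0000 71.5758 68.0572 60.1358 56.1707] k=[72 69 67 58 57]
t=10: x=[71.5671 69.1123 66.0743 59.4296 57.7071] k=[70 66 63 58 57]
t=11: x=[69.3637 66.0857 62.8001 58.8801 57.7071] k=[65 64 61 61 55]
t=12: x=[64.6617 63.6461 61.5095 60.4495 56.4433] k=[63 65 60 60 52]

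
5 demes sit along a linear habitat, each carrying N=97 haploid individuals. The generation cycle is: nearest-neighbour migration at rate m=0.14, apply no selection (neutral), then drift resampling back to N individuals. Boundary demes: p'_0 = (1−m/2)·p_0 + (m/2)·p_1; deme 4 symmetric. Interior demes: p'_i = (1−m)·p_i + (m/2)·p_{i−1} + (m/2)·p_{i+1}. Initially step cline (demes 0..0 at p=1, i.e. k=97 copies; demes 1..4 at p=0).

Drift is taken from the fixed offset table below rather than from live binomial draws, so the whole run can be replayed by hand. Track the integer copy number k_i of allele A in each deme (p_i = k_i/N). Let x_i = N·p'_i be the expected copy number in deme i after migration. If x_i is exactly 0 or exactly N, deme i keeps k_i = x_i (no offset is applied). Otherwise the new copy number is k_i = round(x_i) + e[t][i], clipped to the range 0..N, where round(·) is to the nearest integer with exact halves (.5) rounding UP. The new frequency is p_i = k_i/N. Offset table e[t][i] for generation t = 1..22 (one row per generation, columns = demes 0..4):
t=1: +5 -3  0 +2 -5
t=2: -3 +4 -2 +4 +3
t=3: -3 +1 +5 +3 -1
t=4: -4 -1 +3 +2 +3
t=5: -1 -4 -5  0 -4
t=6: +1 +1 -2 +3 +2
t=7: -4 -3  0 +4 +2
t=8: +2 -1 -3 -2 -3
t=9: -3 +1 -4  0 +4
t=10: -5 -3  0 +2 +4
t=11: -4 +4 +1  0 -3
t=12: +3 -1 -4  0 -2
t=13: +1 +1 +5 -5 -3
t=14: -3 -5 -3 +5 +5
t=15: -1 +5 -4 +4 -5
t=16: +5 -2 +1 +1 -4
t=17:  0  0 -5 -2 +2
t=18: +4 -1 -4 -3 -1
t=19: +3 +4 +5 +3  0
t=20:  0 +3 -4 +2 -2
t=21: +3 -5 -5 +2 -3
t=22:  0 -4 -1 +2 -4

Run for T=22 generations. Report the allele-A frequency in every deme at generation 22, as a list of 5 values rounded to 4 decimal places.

t=0: k=[97 0 0 0 0]
t=1: x=[90.2100 6.7900 0.0000 0.0000 0.0000] k=[95 4 0 0 0]
t=2: x=[88.6300 10.0900 0.2800 0.0000 0.0000] k=[86 14 0 0 0]
t=3: x=[80.9600 18.0600 0.9800 0.0000 0.0000] k=[78 19 6 0 0]
t=4: x=[73.8700 22.2200 6.4900 0.4200 0.0000] k=[70 21 9 2 0]
t=5: x=[66.5700 23.5900 9.3500 2.3500 0.1400] k=[66 20 4 2 0]
t=6: x=[62.7800 22.1000 4.9800 2.0000 0.1400] k=[64 23 3 5 2]
t=7: x=[61.1300 24.4700 4.5400 4.6500 2.2100] k=[57 21 5 9 4]
t=8: x=[54.4800 22.4000 6.4000 8.3700 4.3500] k=[56 21 3 6 1]
t=9: x=[53.5500 22.1900 4.4700 5.4400 1.3500] k=[51 23 0 5 5]
t=10: x=[49.0400 23.3500 1.9600 4.6500 5.0000] k=[44 20 2 7 9]
t=11: x=[42.3200 20.4200 3.6100 6.7900 8.8600] k=[38 24 5 7 6]
t=12: x=[37.0200 23.6500 6.4700 6.7900 6.0700] k=[40 23 2 7 4]
t=13: x=[38.8100 22.7200 3.8200 6.4400 4.2100] k=[40 24 9 1 1]
t=14: x=[38.8800 24.0700 9.4900 1.5600 1.0000] k=[36 19 6 7 6]
t=15: x=[34.8100 19.2800 6.9800 6.8600 6.0700] k=[34 24 3 11 1]
t=16: x=[33.3000 23.2300 5.0300 9.7400 1.7000] k=[38 21 6 11 0]
t=17: x=[36.8100 21.1400 7.4000 9.8800 0.7700] k=[37 21 2 8 3]
t=18: x=[35.8800 20.7900 3.7500 7.2300 3.3500] k=[40 20 0 4 2]
t=19: x=[38.6000 20.0000 1.6800 3.5800 2.1400] k=[42 24 7 7 2]
t=20: x=[40.7400 24.0700 8.1900 6.6500 2.3500] k=[41 27 4 9 0]
t=21: x=[40.0200 26.3700 5.9600 8.0200 0.6300] k=[43 21 1 10 0]
t=22: x=[41.4600 21.1400 3.0300 8.6700 0.7000] k=[41 17 2 11 0]

[0.4227, 0.1753, 0.0206, 0.1134, 0.0000]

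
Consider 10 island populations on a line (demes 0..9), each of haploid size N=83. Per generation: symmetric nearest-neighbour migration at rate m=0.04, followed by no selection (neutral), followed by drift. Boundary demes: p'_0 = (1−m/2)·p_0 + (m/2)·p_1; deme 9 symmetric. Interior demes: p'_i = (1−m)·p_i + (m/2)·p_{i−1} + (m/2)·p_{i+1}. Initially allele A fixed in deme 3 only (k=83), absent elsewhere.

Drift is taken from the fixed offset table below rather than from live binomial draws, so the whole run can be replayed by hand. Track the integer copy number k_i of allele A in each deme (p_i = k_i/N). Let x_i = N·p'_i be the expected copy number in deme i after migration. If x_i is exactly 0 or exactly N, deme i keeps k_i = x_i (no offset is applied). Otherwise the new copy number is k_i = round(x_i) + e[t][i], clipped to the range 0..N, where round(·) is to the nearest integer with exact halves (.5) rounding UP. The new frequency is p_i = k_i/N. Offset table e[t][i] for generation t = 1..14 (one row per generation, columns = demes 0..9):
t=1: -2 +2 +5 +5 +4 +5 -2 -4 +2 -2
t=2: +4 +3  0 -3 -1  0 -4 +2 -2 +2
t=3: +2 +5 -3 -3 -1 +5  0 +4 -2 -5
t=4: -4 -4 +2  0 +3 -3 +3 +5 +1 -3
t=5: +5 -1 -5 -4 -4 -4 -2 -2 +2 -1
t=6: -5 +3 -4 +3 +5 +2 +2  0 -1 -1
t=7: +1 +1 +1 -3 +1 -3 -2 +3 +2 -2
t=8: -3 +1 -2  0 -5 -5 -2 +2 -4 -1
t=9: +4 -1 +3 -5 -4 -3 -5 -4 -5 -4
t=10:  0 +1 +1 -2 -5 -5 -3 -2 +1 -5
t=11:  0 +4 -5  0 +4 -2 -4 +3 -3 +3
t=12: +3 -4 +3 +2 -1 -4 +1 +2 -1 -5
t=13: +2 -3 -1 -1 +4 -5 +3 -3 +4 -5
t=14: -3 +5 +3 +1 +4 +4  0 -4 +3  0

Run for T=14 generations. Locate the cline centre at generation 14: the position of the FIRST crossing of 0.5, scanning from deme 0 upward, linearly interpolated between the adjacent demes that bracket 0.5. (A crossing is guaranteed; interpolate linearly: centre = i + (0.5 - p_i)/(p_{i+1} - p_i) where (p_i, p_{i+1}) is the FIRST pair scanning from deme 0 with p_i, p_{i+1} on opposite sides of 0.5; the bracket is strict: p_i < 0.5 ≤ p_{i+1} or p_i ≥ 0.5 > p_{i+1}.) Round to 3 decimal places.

2.983

t=0: k=[0 0 0 83 0 0 0 0 0 0]
t=1: x=[0.0000 0.0000 1.6600 79.6800 1.6600 0.0000 0.0000 0.0000 0.0000 0.0000] k=[0 0 7 83 6 0 0 0 0 0]
t=2: x=[0.0000 0.1400 8.3800 79.9400 7.4200 0.1200 0.0000 0.0000 0.0000 0.0000] k=[0 3 8 77 6 0 0 0 0 0]
t=3: x=[0.0600 3.0400 9.2800 74.2000 7.3000 0.1200 0.0000 0.0000 0.0000 0.0000] k=[2 8 6 71 6 5 0 0 0 0]
t=4: x=[2.1200 7.8400 7.3400 68.4000 7.2800 4.9200 0.1000 0.0000 0.0000 0.0000] k=[0 4 9 68 10 2 3 0 0 0]
t=5: x=[0.0800 4.0200 10.0800 65.6600 11.0000 2.1800 2.9200 0.0600 0.0000 0.0000] k=[5 3 5 62 7 0 1 0 0 0]
t=6: x=[4.9600 3.0800 6.1000 59.7600 7.9600 0.1600 0.9600 0.0200 0.0000 0.0000] k=[0 6 2 63 13 2 3 0 0 0]
t=7: x=[0.1200 5.8000 3.3000 60.7800 13.7800 2.2400 2.9200 0.0600 0.0000 0.0000] k=[1 7 4 58 15 0 1 3 0 0]
t=8: x=[1.1200 6.8200 5.1400 56.0600 15.5600 0.3200 1.0200 2.9000 0.0600 0.0000] k=[0 8 3 56 11 0 0 5 0 0]
t=9: x=[0.1600 7.7400 4.1600 54.0400 11.6800 0.2200 0.1000 4.8000 0.1000 0.0000] k=[4 7 7 49 8 0 0 1 0 0]
t=10: x=[4.0600 6.9400 7.8400 47.3400 8.6600 0.1600 0.0200 0.9600 0.0200 0.0000] k=[4 8 9 45 4 0 0 0 1 0]
t=11: x=[4.0800 7.9400 9.7000 43.4600 4.7400 0.0800 0.0000 0.0200 0.9600 0.0200] k=[4 12 5 43 9 0 0 3 0 3]
t=12: x=[4.1600 11.7000 5.9000 41.5600 9.5000 0.1800 0.0600 2.8800 0.1200 2.9400] k=[7 8 9 44 9 0 1 5 0 0]
t=13: x=[7.0200 8.0000 9.6800 42.6000 9.5200 0.2000 1.0600 4.8200 0.1000 0.0000] k=[9 5 9 42 14 0 4 2 4 0]
t=14: x=[8.9200 5.1600 9.5800 40.7800 14.2800 0.3600 3.8800 2.0800 3.8800 0.0800] k=[6 10 13 42 18 4 4 0 7 0]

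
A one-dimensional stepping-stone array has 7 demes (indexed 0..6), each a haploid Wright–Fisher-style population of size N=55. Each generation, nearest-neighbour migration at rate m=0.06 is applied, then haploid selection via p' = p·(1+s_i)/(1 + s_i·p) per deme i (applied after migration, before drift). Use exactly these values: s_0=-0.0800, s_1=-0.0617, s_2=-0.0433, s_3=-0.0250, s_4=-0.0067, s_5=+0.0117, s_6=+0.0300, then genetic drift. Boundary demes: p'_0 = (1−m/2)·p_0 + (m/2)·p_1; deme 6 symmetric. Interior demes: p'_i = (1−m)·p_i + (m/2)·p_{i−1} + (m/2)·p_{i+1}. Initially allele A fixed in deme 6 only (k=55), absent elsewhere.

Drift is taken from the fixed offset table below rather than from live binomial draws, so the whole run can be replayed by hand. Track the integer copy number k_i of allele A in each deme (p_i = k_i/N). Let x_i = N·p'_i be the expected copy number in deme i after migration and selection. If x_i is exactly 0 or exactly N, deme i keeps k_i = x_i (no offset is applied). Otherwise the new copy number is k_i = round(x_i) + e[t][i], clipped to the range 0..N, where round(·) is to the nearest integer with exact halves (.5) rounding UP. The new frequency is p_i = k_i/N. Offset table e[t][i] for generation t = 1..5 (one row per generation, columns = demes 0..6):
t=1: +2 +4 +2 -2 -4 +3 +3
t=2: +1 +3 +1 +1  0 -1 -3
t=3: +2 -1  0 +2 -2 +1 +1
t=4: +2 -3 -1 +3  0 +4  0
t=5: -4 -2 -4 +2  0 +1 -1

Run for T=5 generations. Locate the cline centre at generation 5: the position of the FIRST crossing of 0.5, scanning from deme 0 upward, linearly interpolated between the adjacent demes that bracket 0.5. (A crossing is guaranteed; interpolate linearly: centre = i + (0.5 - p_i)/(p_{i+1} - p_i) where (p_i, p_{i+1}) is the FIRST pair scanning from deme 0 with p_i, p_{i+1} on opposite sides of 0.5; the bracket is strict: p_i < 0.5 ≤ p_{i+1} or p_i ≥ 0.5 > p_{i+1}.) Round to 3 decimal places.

t=0: k=[0 0 0 0 0 0 55]
t=1: x=[0.0000 0.0000 0.0000 0.0000 0.0000 1.6687 53.3967] k=[0 0 0 0 0 5 55]
t=2: x=[0.0000 0.0000 0.0000 0.0000 0.1490 6.4156 53.5425] k=[0 0 0 0 0 5 51]
t=3: x=[0.0000 0.0000 0.0000 0.0000 0.1490 6.2945 49.7618] k=[0 0 0 0 0 7 51]
t=4: x=[0.0000 0.0000 0.0000 0.0000 0.2086 8.1908 49.8204] k=[0 0 0 0 0 12 50]
t=5: x=[0.0000 0.0000 0.0000 0.0000 0.3576 12.8945 49.0194] k=[0 0 0 0 0 14 48]

5.397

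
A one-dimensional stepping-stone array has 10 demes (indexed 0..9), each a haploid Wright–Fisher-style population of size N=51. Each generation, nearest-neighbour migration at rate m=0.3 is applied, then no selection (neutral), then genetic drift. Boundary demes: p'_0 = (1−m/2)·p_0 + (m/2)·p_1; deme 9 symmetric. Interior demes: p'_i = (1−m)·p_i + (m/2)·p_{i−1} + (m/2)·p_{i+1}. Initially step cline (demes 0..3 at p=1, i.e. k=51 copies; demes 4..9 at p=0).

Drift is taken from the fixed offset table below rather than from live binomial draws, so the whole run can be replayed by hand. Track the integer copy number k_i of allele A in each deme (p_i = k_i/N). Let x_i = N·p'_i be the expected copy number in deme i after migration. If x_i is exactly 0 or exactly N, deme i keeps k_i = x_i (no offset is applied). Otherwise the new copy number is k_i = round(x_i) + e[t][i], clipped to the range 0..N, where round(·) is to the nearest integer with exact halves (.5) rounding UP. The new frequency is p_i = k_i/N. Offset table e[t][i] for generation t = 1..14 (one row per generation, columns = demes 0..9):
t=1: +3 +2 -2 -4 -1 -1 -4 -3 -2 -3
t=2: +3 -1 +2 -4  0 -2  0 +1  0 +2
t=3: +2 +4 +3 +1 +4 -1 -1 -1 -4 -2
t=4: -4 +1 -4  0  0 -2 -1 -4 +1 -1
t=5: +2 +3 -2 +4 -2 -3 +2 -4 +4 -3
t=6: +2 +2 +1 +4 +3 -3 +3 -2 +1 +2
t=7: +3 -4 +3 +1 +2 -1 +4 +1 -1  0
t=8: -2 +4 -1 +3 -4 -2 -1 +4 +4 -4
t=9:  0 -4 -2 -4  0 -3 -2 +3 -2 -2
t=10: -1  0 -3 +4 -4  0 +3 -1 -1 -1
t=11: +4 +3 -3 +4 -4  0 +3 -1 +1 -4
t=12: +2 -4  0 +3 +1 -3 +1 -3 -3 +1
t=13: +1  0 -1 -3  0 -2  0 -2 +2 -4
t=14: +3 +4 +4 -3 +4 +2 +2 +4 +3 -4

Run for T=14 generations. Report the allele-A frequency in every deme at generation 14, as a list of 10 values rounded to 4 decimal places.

[1.0000, 0.9216, 0.8039, 0.5098, 0.4118, 0.1765, 0.1765, 0.1176, 0.0980, 0.0000]

t=0: k=[51 51 51 51 0 0 0 0 0 0]
t=1: x=[51.0000 51.0000 51.0000 43.3500 7.6500 0.0000 0.0000 0.0000 0.0000 0.0000] k=[51 51 51 39 7 0 0 0 0 0]
t=2: x=[51.0000 51.0000 49.2000 36.0000 10.7500 1.0500 0.0000 0.0000 0.0000 0.0000] k=[51 51 51 32 11 0 0 0 0 0]
t=3: x=[51.0000 51.0000 48.1500 31.7000 12.5000 1.6500 0.0000 0.0000 0.0000 0.0000] k=[51 51 51 33 17 1 0 0 0 0]
t=4: x=[51.0000 51.0000 48.3000 33.3000 17.0000 3.2500 0.1500 0.0000 0.0000 0.0000] k=[51 51 44 33 17 1 0 0 0 0]
t=5: x=[51.0000 49.9500 43.4000 32.2500 17.0000 3.2500 0.1500 0.0000 0.0000 0.0000] k=[51 51 41 36 15 0 2 0 0 0]
t=6: x=[51.0000 49.5000 41.7500 33.6000 15.9000 2.5500 1.4000 0.3000 0.0000 0.0000] k=[51 51 43 38 19 0 4 0 0 0]
t=7: x=[51.0000 49.8000 43.4500 35.9000 19.0000 3.4500 2.8000 0.6000 0.0000 0.0000] k=[51 46 46 37 21 2 7 2 0 0]
t=8: x=[50.2500 46.7500 44.6500 35.9500 20.5500 5.6000 5.5000 2.4500 0.3000 0.0000] k=[48 51 44 39 17 4 5 6 4 0]
t=9: x=[48.4500 49.5000 44.3000 36.4500 18.3500 6.1000 5.0000 5.5500 3.7000 0.6000] k=[48 46 42 32 18 3 3 9 2 0]
t=10: x=[47.7000 45.7000 41.1000 31.4000 17.8500 5.2500 3.9000 7.0500 2.7500 0.3000] k=[47 46 38 35 14 5 7 6 2 0]
t=11: x=[46.8500 44.9500 38.7500 32.3000 15.8000 6.6500 6.5500 5.5500 2.3000 0.3000] k=[51 48 36 36 12 7 10 5 3 0]
t=12: x=[50.5500 46.6500 37.8000 32.4000 14.8500 8.2000 8.8000 5.4500 2.8500 0.4500] k=[51 43 38 35 16 5 10 2 0 1]
t=13: x=[49.8000 43.4500 38.3000 32.6000 17.2000 7.4000 8.0500 2.9000 0.4500 0.8500] k=[51 43 37 30 17 5 8 1 2 0]
t=14: x=[49.8000 43.3000 36.8500 29.1000 17.1500 7.2500 6.5000 2.2000 1.5500 0.3000] k=[51 47 41 26 21 9 9 6 5 0]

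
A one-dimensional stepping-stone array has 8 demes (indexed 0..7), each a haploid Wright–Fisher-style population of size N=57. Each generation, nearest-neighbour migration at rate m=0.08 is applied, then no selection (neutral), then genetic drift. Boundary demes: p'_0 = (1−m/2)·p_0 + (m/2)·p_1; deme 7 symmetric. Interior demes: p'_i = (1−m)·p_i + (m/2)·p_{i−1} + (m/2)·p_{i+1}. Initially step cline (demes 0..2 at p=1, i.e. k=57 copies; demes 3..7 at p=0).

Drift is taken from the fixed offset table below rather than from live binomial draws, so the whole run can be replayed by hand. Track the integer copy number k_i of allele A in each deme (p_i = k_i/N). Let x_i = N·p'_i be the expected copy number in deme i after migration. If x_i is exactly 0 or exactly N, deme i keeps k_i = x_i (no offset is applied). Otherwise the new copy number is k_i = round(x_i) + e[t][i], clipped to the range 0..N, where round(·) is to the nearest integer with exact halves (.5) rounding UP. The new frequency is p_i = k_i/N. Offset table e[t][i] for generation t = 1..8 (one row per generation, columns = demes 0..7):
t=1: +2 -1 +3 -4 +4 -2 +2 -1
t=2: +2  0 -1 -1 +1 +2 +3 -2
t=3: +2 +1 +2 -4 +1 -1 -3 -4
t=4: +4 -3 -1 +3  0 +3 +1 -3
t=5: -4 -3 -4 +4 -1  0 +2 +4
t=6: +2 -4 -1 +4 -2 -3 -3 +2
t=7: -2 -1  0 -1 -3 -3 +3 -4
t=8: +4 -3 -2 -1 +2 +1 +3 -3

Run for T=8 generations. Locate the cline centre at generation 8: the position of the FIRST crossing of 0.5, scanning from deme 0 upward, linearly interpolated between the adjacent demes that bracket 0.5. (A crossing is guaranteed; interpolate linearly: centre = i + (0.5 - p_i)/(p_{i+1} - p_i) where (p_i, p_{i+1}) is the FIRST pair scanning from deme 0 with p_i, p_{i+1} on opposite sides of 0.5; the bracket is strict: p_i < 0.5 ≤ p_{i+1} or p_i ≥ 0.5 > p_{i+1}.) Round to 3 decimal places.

t=0: k=[57 57 57 0 0 0 0 0]
t=1: x=[57.0000 57.0000 54.7200 2.2800 0.0000 0.0000 0.0000 0.0000] k=[57 57 57 0 0 0 0 0]
t=2: x=[57.0000 57.0000 54.7200 2.2800 0.0000 0.0000 0.0000 0.0000] k=[57 57 54 1 0 0 0 0]
t=3: x=[57.0000 56.8800 52.0000 3.0800 0.0400 0.0000 0.0000 0.0000] k=[57 57 54 0 1 0 0 0]
t=4: x=[57.0000 56.8800 51.9600 2.2000 0.9200 0.0400 0.0000 0.0000] k=[57 54 51 5 1 3 0 0]
t=5: x=[56.8800 54.0000 49.2800 6.6800 1.2400 2.8000 0.1200 0.0000] k=[53 51 45 11 0 3 2 0]
t=6: x=[52.9200 50.8400 43.8800 11.9200 0.5600 2.8400 1.9600 0.0800] k=[55 47 43 16 0 0 0 2]
t=7: x=[54.6800 47.1600 42.0800 16.4400 0.6400 0.0000 0.0800 1.9200] k=[53 46 42 15 0 0 3 0]
t=8: x=[52.7200 46.1200 41.0800 15.4800 0.6000 0.1200 2.7600 0.1200] k=[57 43 39 14 3 1 6 0]

2.420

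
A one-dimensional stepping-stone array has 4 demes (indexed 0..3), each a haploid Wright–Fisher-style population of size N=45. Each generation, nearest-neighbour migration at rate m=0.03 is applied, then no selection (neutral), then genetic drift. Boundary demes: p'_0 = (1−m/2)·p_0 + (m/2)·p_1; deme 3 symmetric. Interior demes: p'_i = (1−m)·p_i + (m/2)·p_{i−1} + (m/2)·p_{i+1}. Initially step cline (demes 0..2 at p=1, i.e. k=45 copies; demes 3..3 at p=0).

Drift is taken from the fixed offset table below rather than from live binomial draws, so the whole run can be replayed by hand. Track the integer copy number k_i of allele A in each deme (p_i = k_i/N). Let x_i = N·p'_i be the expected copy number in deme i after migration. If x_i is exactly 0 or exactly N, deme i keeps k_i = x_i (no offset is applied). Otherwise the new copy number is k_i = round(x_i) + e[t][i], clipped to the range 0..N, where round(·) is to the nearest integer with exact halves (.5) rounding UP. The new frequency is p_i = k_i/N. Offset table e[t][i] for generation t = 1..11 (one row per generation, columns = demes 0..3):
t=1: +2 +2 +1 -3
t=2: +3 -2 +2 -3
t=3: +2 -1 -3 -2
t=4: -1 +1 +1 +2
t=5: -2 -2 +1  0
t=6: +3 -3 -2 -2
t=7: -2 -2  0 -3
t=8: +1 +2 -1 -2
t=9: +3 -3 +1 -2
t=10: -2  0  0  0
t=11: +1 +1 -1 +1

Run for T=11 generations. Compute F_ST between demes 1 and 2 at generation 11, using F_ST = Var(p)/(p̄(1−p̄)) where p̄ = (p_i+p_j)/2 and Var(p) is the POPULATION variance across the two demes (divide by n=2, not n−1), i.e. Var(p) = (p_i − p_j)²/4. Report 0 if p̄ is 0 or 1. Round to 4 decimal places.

0.0123

t=0: k=[45 45 45 0]
t=1: x=[45.0000 45.0000 44.3250 0.6750] k=[45 45 45 0]
t=2: x=[45.0000 45.0000 44.3250 0.6750] k=[45 45 45 0]
t=3: x=[45.0000 45.0000 44.3250 0.6750] k=[45 45 41 0]
t=4: x=[45.0000 44.9400 40.4450 0.6150] k=[45 45 41 3]
t=5: x=[45.0000 44.9400 40.4900 3.5700] k=[45 43 41 4]
t=6: x=[44.9700 43.0000 40.4750 4.5550] k=[45 40 38 3]
t=7: x=[44.9250 40.0450 37.5050 3.5250] k=[43 38 38 1]
t=8: x=[42.9250 38.0750 37.4450 1.5550] k=[44 40 36 0]
t=9: x=[43.9400 40.0000 35.5200 0.5400] k=[45 37 37 0]
t=10: x=[44.8800 37.1200 36.4450 0.5550] k=[43 37 36 1]
t=11: x=[42.9100 37.0750 35.4900 1.5250] k=[44 38 34 3]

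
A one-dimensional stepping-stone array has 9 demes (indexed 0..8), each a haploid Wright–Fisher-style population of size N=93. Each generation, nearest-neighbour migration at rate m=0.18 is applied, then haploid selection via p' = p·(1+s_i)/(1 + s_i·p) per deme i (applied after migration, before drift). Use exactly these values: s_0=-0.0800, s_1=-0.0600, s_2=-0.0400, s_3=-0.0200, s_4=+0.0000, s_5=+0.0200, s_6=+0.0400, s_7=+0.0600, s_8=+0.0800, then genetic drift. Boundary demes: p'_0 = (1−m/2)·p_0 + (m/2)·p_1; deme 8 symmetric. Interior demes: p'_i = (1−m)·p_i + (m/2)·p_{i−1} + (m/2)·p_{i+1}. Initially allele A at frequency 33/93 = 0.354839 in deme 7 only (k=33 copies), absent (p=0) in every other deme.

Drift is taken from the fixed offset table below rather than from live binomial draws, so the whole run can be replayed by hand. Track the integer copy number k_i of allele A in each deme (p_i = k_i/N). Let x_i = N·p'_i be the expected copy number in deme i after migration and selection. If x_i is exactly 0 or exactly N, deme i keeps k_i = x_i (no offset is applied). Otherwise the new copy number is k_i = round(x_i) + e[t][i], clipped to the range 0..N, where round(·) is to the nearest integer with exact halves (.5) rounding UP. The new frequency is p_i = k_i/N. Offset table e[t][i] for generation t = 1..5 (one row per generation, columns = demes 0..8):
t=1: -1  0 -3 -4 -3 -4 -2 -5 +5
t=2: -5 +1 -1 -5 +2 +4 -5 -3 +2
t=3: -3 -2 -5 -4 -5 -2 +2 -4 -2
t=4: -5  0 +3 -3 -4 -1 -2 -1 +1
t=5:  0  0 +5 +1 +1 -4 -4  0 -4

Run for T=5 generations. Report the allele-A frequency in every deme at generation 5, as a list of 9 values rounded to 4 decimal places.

t=0: k=[0 0 0 0 0 0 0 33 0]
t=1: x=[0.0000 0.0000 0.0000 0.0000 0.0000 0.0000 3.0849 28.1914 3.1994] k=[0 0 0 0 0 0 1 23 8]
t=2: x=[0.0000 0.0000 0.0000 0.0000 0.0000 0.0918 3.0019 20.5889 10.0174] k=[0 0 0 0 0 4 0 18 12]
t=3: x=[0.0000 0.0000 0.0000 0.0000 0.3600 3.3432 2.0574 16.6205 13.3987] k=[0 0 0 0 0 1 4 13 11]
t=4: x=[0.0000 0.0000 0.0000 0.0000 0.0900 1.2033 4.7124 12.6327 11.9594] k=[0 0 0 0 0 0 3 12 13]
t=5: x=[0.0000 0.0000 0.0000 0.0000 0.0000 0.2754 3.6760 11.8704 13.7897] k=[0 0 0 0 0 0 0 12 10]

[0.0000, 0.0000, 0.0000, 0.0000, 0.0000, 0.0000, 0.0000, 0.1290, 0.1075]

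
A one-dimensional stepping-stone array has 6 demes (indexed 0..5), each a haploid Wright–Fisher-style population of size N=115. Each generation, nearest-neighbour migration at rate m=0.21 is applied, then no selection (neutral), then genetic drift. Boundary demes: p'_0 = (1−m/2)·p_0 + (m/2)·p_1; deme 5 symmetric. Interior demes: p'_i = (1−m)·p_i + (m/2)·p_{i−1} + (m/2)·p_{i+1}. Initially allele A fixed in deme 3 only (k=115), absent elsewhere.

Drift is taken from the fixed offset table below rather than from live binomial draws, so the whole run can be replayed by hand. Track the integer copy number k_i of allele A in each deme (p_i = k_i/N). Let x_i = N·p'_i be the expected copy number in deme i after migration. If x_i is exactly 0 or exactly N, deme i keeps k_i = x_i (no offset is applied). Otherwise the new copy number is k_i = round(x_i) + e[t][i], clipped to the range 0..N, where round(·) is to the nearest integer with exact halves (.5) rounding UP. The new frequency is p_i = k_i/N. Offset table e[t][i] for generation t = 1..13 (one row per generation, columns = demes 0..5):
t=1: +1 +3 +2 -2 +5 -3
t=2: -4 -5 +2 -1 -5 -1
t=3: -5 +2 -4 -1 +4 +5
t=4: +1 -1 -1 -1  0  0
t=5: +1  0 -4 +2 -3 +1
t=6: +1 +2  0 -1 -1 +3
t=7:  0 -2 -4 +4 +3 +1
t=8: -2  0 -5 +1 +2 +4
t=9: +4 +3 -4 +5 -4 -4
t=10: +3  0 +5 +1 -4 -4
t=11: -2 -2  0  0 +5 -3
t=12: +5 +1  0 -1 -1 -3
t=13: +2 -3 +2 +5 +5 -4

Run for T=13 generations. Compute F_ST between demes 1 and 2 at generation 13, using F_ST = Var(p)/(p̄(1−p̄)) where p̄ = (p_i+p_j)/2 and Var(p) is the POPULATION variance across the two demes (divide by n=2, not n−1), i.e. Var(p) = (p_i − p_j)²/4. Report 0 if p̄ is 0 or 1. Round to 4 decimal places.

0.0260

t=0: k=[0 0 0 115 0 0]
t=1: x=[0.0000 0.0000 12.0750 90.8500 12.0750 0.0000] k=[0 0 14 89 17 0]
t=2: x=[0.0000 1.4700 20.4050 73.5650 22.7750 1.7850] k=[0 0 22 73 18 1]
t=3: x=[0.0000 2.3100 25.0450 61.8700 21.9900 2.7850] k=[0 4 21 61 26 8]
t=4: x=[0.4200 5.3650 23.4150 53.1250 27.7850 9.8900] k=[1 4 22 52 28 10]
t=5: x=[1.3150 5.5750 23.2600 46.3300 28.6300 11.8900] k=[2 6 19 48 26 13]
t=6: x=[2.4200 6.9450 20.6800 42.6450 26.9450 14.3650] k=[3 9 21 42 26 17]
t=7: x=[3.6300 9.6300 21.9450 38.1150 26.7350 17.9450] k=[4 8 18 42 30 19]
t=8: x=[4.4200 8.6300 19.4700 38.2200 30.1050 20.1550] k=[2 9 14 39 32 24]
t=9: x=[2.7350 8.7900 16.1000 35.6400 31.8950 24.8400] k=[7 12 12 41 28 21]
t=10: x=[7.5250 11.4750 15.0450 36.5900 28.6300 21.7350] k=[11 11 20 38 25 18]
t=11: x=[11.0000 11.9450 20.9450 34.7450 25.6300 18.7350] k=[9 10 21 35 31 16]
t=12: x=[9.1050 11.0500 21.3150 33.1100 29.8450 17.5750] k=[14 12 21 32 29 15]
t=13: x=[13.7900 13.1550 21.2100 30.5300 27.8450 16.4700] k=[16 10 23 36 33 12]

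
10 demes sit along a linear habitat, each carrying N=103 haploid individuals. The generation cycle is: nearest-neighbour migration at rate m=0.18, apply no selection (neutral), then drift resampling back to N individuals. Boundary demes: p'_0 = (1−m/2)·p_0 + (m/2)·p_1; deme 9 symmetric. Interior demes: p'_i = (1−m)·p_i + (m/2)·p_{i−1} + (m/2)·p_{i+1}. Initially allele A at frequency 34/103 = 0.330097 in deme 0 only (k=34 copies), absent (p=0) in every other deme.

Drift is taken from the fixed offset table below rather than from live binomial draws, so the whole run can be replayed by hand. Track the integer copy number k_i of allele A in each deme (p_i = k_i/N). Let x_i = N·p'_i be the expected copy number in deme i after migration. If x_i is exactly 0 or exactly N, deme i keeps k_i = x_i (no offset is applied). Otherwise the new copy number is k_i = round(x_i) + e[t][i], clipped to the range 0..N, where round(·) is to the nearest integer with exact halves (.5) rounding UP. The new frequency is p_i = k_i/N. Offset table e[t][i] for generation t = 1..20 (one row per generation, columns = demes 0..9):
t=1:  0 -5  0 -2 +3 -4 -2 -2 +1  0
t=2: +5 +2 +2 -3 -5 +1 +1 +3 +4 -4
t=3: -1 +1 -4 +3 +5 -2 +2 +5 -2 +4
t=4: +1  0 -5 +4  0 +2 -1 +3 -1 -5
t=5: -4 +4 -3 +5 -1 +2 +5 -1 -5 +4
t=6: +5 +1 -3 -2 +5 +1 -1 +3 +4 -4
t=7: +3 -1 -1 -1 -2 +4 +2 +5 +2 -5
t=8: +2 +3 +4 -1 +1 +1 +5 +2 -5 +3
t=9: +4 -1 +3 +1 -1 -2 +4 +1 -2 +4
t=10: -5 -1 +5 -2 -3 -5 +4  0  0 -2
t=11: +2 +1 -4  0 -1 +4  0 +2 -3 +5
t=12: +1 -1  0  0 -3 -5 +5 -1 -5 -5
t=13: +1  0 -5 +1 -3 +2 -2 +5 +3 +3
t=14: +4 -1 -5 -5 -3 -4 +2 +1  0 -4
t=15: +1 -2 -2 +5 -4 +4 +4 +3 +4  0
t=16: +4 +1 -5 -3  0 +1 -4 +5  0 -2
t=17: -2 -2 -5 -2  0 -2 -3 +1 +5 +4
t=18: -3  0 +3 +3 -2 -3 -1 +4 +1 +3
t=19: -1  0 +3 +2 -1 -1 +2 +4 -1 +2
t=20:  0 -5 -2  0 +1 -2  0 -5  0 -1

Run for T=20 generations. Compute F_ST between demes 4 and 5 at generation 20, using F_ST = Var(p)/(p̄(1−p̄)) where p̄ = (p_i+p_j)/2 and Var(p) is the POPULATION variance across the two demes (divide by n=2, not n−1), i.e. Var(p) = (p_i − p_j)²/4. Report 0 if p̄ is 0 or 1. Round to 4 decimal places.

0.0049

t=0: k=[34 0 0 0 0 0 0 0 0 0]
t=1: x=[30.9400 3.0600 0.0000 0.0000 0.0000 0.0000 0.0000 0.0000 0.0000 0.0000] k=[31 0 0 0 0 0 0 0 0 0]
t=2: x=[28.2100 2.7900 0.0000 0.0000 0.0000 0.0000 0.0000 0.0000 0.0000 0.0000] k=[33 5 0 0 0 0 0 0 0 0]
t=3: x=[30.4800 7.0700 0.4500 0.0000 0.0000 0.0000 0.0000 0.0000 0.0000 0.0000] k=[29 8 0 0 0 0 0 0 0 0]
t=4: x=[27.1100 9.1700 0.7200 0.0000 0.0000 0.0000 0.0000 0.0000 0.0000 0.0000] k=[28 9 0 0 0 0 0 0 0 0]
t=5: x=[26.2900 9.9000 0.8100 0.0000 0.0000 0.0000 0.0000 0.0000 0.0000 0.0000] k=[22 14 0 0 0 0 0 0 0 0]
t=6: x=[21.2800 13.4600 1.2600 0.0000 0.0000 0.0000 0.0000 0.0000 0.0000 0.0000] k=[26 14 0 0 0 0 0 0 0 0]
t=7: x=[24.9200 13.8200 1.2600 0.0000 0.0000 0.0000 0.0000 0.0000 0.0000 0.0000] k=[28 13 0 0 0 0 0 0 0 0]
t=8: x=[26.6500 13.1800 1.1700 0.0000 0.0000 0.0000 0.0000 0.0000 0.0000 0.0000] k=[29 16 5 0 0 0 0 0 0 0]
t=9: x=[27.8300 16.1800 5.5400 0.4500 0.0000 0.0000 0.0000 0.0000 0.0000 0.0000] k=[32 15 9 1 0 0 0 0 0 0]
t=10: x=[30.4700 15.9900 8.8200 1.6300 0.0900 0.0000 0.0000 0.0000 0.0000 0.0000] k=[25 15 14 0 0 0 0 0 0 0]
t=11: x=[24.1000 15.8100 12.8300 1.2600 0.0000 0.0000 0.0000 0.0000 0.0000 0.0000] k=[26 17 9 1 0 0 0 0 0 0]
t=12: x=[25.1900 17.0900 9.0000 1.6300 0.0900 0.0000 0.0000 0.0000 0.0000 0.0000] k=[26 16 9 2 0 0 0 0 0 0]
t=13: x=[25.1000 16.2700 9.0000 2.4500 0.1800 0.0000 0.0000 0.0000 0.0000 0.0000] k=[26 16 4 3 0 0 0 0 0 0]
t=14: x=[25.1000 15.8200 4.9900 2.8200 0.2700 0.0000 0.0000 0.0000 0.0000 0.0000] k=[29 15 0 0 0 0 0 0 0 0]
t=15: x=[27.7400 14.9100 1.3500 0.0000 0.0000 0.0000 0.0000 0.0000 0.0000 0.0000] k=[29 13 0 0 0 0 0 0 0 0]
t=16: x=[27.5600 13.2700 1.1700 0.0000 0.0000 0.0000 0.0000 0.0000 0.0000 0.0000] k=[32 14 0 0 0 0 0 0 0 0]
t=17: x=[30.3800 14.3600 1.2600 0.0000 0.0000 0.0000 0.0000 0.0000 0.0000 0.0000] k=[28 12 0 0 0 0 0 0 0 0]
t=18: x=[26.5600 12.3600 1.0800 0.0000 0.0000 0.0000 0.0000 0.0000 0.0000 0.0000] k=[24 12 4 0 0 0 0 0 0 0]
t=19: x=[22.9200 12.3600 4.3600 0.3600 0.0000 0.0000 0.0000 0.0000 0.0000 0.0000] k=[22 12 7 2 0 0 0 0 0 0]
t=20: x=[21.1000 12.4500 7.0000 2.2700 0.1800 0.0000 0.0000 0.0000 0.0000 0.0000] k=[21 7 5 2 1 0 0 0 0 0]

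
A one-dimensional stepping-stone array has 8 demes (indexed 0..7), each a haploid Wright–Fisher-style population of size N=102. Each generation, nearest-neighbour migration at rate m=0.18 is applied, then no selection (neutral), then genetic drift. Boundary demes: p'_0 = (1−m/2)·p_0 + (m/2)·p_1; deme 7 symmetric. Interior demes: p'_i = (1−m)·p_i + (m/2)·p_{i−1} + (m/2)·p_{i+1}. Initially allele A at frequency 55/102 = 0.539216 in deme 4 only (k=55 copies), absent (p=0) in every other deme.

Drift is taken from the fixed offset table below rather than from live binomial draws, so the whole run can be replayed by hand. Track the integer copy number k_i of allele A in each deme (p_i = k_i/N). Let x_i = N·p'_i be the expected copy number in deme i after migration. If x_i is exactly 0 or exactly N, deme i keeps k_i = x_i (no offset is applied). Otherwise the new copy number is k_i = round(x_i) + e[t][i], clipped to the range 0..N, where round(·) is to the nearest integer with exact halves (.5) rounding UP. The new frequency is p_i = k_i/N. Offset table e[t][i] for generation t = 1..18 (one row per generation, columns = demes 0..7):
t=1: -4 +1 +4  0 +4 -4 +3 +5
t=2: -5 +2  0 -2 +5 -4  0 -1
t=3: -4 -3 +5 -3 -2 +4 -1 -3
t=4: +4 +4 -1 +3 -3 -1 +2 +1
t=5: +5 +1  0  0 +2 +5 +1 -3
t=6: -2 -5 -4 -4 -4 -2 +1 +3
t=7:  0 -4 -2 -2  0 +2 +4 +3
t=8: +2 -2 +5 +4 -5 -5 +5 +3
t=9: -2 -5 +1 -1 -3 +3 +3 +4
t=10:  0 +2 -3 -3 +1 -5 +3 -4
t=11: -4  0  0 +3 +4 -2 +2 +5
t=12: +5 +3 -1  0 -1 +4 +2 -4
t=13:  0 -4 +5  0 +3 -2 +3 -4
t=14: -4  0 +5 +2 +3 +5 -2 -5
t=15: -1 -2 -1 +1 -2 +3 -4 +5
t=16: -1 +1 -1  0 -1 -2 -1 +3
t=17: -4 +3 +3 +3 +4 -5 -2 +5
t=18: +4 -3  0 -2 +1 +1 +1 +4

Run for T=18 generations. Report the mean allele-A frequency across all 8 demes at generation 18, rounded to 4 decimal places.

0.1311

t=0: k=[0 0 0 0 55 0 0 0]
t=1: x=[0.0000 0.0000 0.0000 4.9500 45.1000 4.9500 0.0000 0.0000] k=[0 0 0 5 49 1 0 0]
t=2: x=[0.0000 0.0000 0.4500 8.5100 40.7200 5.2300 0.0900 0.0000] k=[0 0 0 7 46 1 0 0]
t=3: x=[0.0000 0.0000 0.6300 9.8800 38.4400 4.9600 0.0900 0.0000] k=[0 0 6 7 36 9 0 0]
t=4: x=[0.0000 0.5400 5.5500 9.5200 30.9600 10.6200 0.8100 0.0000] k=[0 5 5 13 28 10 3 0]
t=5: x=[0.4500 4.5500 5.7200 13.6300 25.0300 10.9900 3.3600 0.2700] k=[5 6 6 14 27 16 4 0]
t=6: x=[5.0900 5.9100 6.7200 14.4500 24.8400 15.9100 4.7200 0.3600] k=[3 1 3 10 21 14 6 3]
t=7: x=[2.8200 1.3600 3.4500 10.3600 19.3800 13.9100 6.4500 3.2700] k=[3 0 1 8 19 16 10 6]
t=8: x=[2.7300 0.3600 1.5400 8.3600 17.7400 15.7300 10.1800 6.3600] k=[5 0 7 12 13 11 15 9]
t=9: x=[4.5500 1.0800 6.8200 11.6400 12.7300 11.5400 14.1000 9.5400] k=[3 0 8 11 10 15 17 14]
t=10: x=[2.7300 0.9900 7.5500 10.6400 10.5400 14.7300 16.5500 14.2700] k=[3 3 5 8 12 10 20 10]
t=11: x=[3.0000 3.1800 5.0900 8.0900 11.4600 11.0800 18.2000 10.9000] k=[0 3 5 11 15 9 20 16]
t=12: x=[0.2700 2.9100 5.3600 10.8200 14.1000 10.5300 18.6500 16.3600] k=[5 6 4 11 13 15 21 12]
t=13: x=[5.0900 5.7300 4.8100 10.5500 13.0000 15.3600 19.6500 12.8100] k=[5 2 10 11 16 13 23 9]
t=14: x=[4.7300 2.9900 9.3700 11.3600 15.2800 14.1700 20.8400 10.2600] k=[1 3 14 13 18 19 19 5]
t=15: x=[1.1800 3.8100 12.9200 13.5400 17.6400 18.9100 17.7400 6.2600] k=[0 2 12 15 16 22 14 11]
t=16: x=[0.1800 2.7200 11.3700 14.8200 16.4500 20.7400 14.4500 11.2700] k=[0 4 10 15 15 19 13 14]
t=17: x=[0.3600 4.1800 9.9100 14.5500 15.3600 18.1000 13.6300 13.9100] k=[0 7 13 18 19 13 12 19]
t=18: x=[0.6300 6.9100 12.9100 17.6400 18.3700 13.4500 12.7200 18.3700] k=[5 4 13 16 19 14 14 22]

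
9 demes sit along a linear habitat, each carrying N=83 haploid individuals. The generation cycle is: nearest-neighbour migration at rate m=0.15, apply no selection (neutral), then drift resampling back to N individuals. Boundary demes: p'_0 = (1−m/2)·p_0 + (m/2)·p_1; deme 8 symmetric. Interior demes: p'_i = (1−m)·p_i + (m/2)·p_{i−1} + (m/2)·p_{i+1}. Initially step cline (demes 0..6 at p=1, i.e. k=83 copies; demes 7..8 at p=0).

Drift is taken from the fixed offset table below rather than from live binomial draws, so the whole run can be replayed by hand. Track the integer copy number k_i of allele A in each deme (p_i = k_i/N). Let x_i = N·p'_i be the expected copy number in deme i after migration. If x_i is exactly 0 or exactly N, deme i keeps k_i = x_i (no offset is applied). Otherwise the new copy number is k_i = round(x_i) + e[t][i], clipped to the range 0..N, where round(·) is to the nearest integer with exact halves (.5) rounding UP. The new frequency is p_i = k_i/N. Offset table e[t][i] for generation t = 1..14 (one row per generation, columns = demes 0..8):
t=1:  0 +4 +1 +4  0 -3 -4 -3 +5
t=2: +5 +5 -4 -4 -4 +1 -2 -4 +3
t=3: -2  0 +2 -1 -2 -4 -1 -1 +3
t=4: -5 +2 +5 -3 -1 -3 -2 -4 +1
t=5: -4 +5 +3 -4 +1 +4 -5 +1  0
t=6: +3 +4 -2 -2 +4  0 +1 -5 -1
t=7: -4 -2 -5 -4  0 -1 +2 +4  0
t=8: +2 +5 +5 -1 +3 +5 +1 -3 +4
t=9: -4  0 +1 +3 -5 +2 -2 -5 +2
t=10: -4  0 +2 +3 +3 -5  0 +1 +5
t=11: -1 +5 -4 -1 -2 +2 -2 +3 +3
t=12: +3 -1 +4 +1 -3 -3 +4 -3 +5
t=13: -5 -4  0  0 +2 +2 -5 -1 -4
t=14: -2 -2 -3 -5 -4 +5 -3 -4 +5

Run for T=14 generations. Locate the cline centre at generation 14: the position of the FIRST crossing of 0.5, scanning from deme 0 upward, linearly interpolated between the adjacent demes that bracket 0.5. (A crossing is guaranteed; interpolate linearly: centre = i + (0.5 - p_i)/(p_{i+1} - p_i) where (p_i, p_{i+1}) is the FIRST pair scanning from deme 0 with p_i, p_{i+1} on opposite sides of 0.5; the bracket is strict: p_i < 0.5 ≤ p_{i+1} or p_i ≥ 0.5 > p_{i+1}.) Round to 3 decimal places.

5.953

t=0: k=[83 83 83 83 83 83 83 0 0]
t=1: x=[83.0000 83.0000 83.0000 83.0000 83.0000 83.0000 76.7750 6.2250 0.0000] k=[83 83 83 83 83 83 73 3 0]
t=2: x=[83.0000 83.0000 83.0000 83.0000 83.0000 82.2500 68.5000 8.0250 0.2250] k=[83 83 83 83 83 83 67 4 3]
t=3: x=[83.0000 83.0000 83.0000 83.0000 83.0000 81.8000 63.4750 8.6500 3.0750] k=[83 83 83 83 83 78 62 8 6]
t=4: x=[83.0000 83.0000 83.0000 83.0000 82.6250 77.1750 59.1500 11.9000 6.1500] k=[83 83 83 83 82 74 57 8 7]
t=5: x=[83.0000 83.0000 83.0000 82.9250 81.4750 73.3250 54.6000 11.6000 7.0750] k=[83 83 83 79 82 77 50 13 7]
t=6: x=[83.0000 83.0000 82.7000 79.5250 81.4000 75.3500 49.2500 15.3250 7.4500] k=[83 83 81 78 83 75 50 10 6]
t=7: x=[83.0000 82.8500 80.9250 78.6000 82.0250 73.7250 48.8750 12.7000 6.3000] k=[83 81 76 75 82 73 51 17 6]
t=8: x=[82.8500 80.7750 76.3000 75.6000 80.8000 72.0250 50.1000 18.7250 6.8250] k=[83 83 81 75 83 77 51 16 11]
t=9: x=[83.0000 82.8500 80.7000 76.0500 81.9500 75.5000 50.3250 18.2500 11.3750] k=[83 83 82 79 77 78 48 13 13]
t=10: x=[83.0000 82.9250 81.8500 79.0750 77.2250 75.6750 47.6250 15.6250 13.0000] k=[83 83 83 82 80 71 48 17 18]
t=11: x=[83.0000 83.0000 82.9250 81.9250 79.4750 69.9500 47.4000 19.4000 17.9250] k=[83 83 79 81 77 72 45 22 21]
t=12: x=[83.0000 82.7000 79.4500 80.5500 76.9250 70.3500 45.3000 23.6500 21.0750] k=[83 82 83 82 74 67 49 21 26]
t=13: x=[82.9250 82.1500 82.8500 81.4750 74.0750 66.1750 48.2500 23.4750 25.6250] k=[78 78 83 81 76 68 43 22 22]
t=14: x=[78.0000 78.3750 82.4750 80.7750 75.7750 66.7250 43.3000 23.5750 22.0000] k=[76 76 79 76 72 72 40 20 27]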